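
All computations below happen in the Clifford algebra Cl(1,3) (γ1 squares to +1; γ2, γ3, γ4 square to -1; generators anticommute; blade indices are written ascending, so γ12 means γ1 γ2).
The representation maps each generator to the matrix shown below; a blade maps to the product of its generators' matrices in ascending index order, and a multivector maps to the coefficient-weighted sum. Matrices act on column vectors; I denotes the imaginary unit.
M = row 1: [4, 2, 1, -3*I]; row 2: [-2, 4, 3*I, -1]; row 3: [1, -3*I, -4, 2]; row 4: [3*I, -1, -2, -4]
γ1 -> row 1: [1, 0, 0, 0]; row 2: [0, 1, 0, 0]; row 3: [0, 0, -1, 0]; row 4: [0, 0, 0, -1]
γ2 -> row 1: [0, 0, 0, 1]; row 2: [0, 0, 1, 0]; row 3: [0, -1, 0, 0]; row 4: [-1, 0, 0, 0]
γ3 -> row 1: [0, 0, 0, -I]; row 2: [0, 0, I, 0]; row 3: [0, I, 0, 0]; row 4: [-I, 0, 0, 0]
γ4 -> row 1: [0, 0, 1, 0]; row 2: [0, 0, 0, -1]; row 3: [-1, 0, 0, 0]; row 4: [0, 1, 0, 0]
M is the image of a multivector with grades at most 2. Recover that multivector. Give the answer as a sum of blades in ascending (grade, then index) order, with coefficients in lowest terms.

Method: the blade images are trace-orthogonal — tr(rho(e_A) rho(e_B)^-1) = 4 if A = B and 0 otherwise — and rho(e_A)^-1 = (e_A)^2 * rho(e_A) with (e_A)^2 = +1 or -1, so the coefficient of e_A in the preimage is (e_A)^2 * tr(M rho(e_A))/4.
Nonzero projections over blades of grade <= 2: γ1: (γ1)^2 = +1, tr(M rho(γ1)) = 16, coefficient 4; γ13: (γ13)^2 = +1, tr(M rho(γ13)) = 12, coefficient 3; γ14: (γ14)^2 = +1, tr(M rho(γ14)) = 4, coefficient 1; γ24: (γ24)^2 = -1, tr(M rho(γ24)) = -8, coefficient 2. Every other blade of grade <= 2 projects to 0.
Answer: 4*γ1 + 3*γ13 + γ14 + 2*γ24


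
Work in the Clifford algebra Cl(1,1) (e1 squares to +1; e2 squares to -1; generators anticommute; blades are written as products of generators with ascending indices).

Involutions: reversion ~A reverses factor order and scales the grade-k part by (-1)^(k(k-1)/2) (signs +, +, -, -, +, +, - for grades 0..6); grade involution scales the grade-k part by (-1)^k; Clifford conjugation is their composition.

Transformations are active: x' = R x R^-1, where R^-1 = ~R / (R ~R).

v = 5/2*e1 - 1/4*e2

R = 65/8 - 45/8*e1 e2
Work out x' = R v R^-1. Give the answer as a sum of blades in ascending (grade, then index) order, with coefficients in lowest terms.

~R = 65/8 + 45/8*e1 e2, and R ~R = 275/8, so R^-1 = ~R / (275/8).
R v = 605/32*e1 + 385/32*e2
Answer: 103/16*e1 + 95/16*e2


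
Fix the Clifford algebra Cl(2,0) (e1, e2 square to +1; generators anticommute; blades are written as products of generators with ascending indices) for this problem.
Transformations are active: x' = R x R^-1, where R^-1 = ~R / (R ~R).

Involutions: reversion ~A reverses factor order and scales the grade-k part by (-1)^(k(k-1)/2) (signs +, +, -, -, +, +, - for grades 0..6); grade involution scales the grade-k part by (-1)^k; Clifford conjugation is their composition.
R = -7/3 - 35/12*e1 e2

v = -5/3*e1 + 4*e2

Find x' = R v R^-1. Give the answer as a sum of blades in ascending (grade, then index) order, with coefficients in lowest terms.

~R = -7/3 + 35/12*e1 e2, and R ~R = 2009/144, so R^-1 = ~R / (2009/144).
R v = -70/9*e1 - 511/36*e2
Answer: 175/41*e1 + 92/123*e2


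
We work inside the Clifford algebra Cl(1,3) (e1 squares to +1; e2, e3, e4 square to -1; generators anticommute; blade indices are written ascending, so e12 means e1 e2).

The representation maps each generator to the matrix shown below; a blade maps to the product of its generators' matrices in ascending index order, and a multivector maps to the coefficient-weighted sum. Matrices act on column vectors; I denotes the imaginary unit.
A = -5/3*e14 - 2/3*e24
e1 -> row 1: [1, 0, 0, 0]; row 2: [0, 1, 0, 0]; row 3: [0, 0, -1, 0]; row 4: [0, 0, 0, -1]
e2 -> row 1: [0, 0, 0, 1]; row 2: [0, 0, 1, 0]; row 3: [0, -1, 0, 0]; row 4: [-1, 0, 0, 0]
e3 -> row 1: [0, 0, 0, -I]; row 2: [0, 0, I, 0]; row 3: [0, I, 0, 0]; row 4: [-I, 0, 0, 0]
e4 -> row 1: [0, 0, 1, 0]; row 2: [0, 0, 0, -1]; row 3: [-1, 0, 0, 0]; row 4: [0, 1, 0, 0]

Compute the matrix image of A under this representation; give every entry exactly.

Bivector images (products of the table entries): rho(e14) = rho(e1)rho(e4) = row 1: [0, 0, 1, 0]; row 2: [0, 0, 0, -1]; row 3: [1, 0, 0, 0]; row 4: [0, -1, 0, 0]; rho(e24) = rho(e2)rho(e4) = row 1: [0, 1, 0, 0]; row 2: [-1, 0, 0, 0]; row 3: [0, 0, 0, 1]; row 4: [0, 0, -1, 0].
M = (-5/3)*rho(e14) + (-2/3)*rho(e24), summed entrywise:
Answer: row 1: [0, -2/3, -5/3, 0]; row 2: [2/3, 0, 0, 5/3]; row 3: [-5/3, 0, 0, -2/3]; row 4: [0, 5/3, 2/3, 0]


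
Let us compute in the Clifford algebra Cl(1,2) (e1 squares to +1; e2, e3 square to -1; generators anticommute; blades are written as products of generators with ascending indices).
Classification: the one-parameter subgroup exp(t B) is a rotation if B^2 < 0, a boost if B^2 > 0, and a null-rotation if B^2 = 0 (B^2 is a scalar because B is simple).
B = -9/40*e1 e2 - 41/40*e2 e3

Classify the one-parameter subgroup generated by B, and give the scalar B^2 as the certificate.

B^2 term by term: the squares give (-9/40)^2*(e1 e2)^2 + (-41/40)^2*(e2 e3)^2 = 81/1600*(+1) + 1681/1600*(-1) = -1 (each basis 2-blade squares to minus the product of its generators' squares); cross terms between blades sharing an index anticommute and cancel. So B^2 = -1.
Answer: rotation, certificate B^2 = -1. B^2 = -1 is basis-independent, so its sign is the whole story.


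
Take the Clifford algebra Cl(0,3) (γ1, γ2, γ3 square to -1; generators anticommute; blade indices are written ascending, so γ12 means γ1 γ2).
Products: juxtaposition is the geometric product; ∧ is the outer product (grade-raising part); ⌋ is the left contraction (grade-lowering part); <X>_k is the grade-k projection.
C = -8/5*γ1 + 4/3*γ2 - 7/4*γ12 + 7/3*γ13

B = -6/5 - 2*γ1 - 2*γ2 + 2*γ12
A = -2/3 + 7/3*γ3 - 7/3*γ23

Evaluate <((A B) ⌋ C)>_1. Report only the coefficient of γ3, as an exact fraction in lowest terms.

step 1: 4/5 + 4/3*γ1 + 4/3*γ2 + 28/15*γ3 - 4/3*γ12 + 112/15*γ23 + 28/3*γ123
step 2: -89/45 + 167/225*γ1 + 17/5*γ2 - 28/9*γ3 - 7/5*γ12 + 28/15*γ13
step 3: 167/225*γ1 + 17/5*γ2 - 28/9*γ3
Answer: -28/9


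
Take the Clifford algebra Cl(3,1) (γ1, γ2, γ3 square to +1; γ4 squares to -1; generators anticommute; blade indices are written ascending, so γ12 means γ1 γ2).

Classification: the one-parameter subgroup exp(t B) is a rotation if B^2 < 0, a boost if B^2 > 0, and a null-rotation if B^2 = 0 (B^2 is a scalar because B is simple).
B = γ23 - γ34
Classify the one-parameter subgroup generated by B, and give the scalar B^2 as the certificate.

B^2 term by term: the squares give (1)^2*(γ23)^2 + (-1)^2*(γ34)^2 = 1*(-1) + 1*(+1) = 0 (each basis 2-blade squares to minus the product of its generators' squares); cross terms between blades sharing an index anticommute and cancel. So B^2 = 0.
Answer: null-rotation, certificate B^2 = 0. Why this suffices: the scalar 0 survives any versor conjugation, so its sign alone determines the class however B is presented.


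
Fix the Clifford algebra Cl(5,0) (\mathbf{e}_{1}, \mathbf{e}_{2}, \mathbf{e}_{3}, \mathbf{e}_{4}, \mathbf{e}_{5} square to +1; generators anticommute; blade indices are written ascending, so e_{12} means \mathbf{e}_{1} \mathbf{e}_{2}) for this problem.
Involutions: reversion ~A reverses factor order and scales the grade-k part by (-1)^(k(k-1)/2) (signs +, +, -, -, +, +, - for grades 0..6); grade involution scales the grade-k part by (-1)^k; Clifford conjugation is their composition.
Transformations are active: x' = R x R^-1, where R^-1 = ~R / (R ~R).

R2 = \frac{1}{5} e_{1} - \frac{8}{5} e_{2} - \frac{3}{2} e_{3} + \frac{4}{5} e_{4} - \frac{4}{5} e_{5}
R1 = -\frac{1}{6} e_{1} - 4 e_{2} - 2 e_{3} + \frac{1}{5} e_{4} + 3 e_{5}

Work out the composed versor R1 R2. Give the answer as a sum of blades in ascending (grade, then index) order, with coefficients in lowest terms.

Distribute over the terms of R1 (each basis-blade product reordered to ascending indices, repeated generators contracted through their squares):
(-\frac{1}{6} e_{1}) R2 = -\frac{1}{30} + \frac{4}{15} e_{12} + \frac{1}{4} e_{13} - \frac{2}{15} e_{14} + \frac{2}{15} e_{15}
(-4 e_{2}) R2 = \frac{32}{5} + \frac{4}{5} e_{12} + 6 e_{23} - \frac{16}{5} e_{24} + \frac{16}{5} e_{25}
(-2 e_{3}) R2 = 3 + \frac{2}{5} e_{13} - \frac{16}{5} e_{23} - \frac{8}{5} e_{34} + \frac{8}{5} e_{35}
(\frac{1}{5} e_{4}) R2 = \frac{4}{25} - \frac{1}{25} e_{14} + \frac{8}{25} e_{24} + \frac{3}{10} e_{34} - \frac{4}{25} e_{45}
(3 e_{5}) R2 = -\frac{12}{5} - \frac{3}{5} e_{15} + \frac{24}{5} e_{25} + \frac{9}{2} e_{35} - \frac{12}{5} e_{45}
Summing the partial products and collecting blades:
Answer: \frac{1069}{150} + \frac{16}{15} e_{12} + \frac{13}{20} e_{13} - \frac{13}{75} e_{14} - \frac{7}{15} e_{15} + \frac{14}{5} e_{23} - \frac{72}{25} e_{24} + 8 e_{25} - \frac{13}{10} e_{34} + \frac{61}{10} e_{35} - \frac{64}{25} e_{45}


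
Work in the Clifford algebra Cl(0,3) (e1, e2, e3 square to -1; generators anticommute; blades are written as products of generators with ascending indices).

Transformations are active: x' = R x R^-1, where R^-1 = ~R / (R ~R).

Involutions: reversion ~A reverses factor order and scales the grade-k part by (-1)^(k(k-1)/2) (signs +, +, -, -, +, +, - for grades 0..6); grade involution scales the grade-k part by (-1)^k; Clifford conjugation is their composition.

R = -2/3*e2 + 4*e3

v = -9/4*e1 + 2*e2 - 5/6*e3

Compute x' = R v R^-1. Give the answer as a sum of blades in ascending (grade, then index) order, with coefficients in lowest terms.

~R = -2/3*e2 + 4*e3, and R ~R = -148/9, so R^-1 = ~R / (-148/9).
R v = 14/3 - 3/2*e1 e2 + 9*e1 e3 - 67/9*e2 e3
Answer: 9/4*e1 - 60/37*e2 - 319/222*e3


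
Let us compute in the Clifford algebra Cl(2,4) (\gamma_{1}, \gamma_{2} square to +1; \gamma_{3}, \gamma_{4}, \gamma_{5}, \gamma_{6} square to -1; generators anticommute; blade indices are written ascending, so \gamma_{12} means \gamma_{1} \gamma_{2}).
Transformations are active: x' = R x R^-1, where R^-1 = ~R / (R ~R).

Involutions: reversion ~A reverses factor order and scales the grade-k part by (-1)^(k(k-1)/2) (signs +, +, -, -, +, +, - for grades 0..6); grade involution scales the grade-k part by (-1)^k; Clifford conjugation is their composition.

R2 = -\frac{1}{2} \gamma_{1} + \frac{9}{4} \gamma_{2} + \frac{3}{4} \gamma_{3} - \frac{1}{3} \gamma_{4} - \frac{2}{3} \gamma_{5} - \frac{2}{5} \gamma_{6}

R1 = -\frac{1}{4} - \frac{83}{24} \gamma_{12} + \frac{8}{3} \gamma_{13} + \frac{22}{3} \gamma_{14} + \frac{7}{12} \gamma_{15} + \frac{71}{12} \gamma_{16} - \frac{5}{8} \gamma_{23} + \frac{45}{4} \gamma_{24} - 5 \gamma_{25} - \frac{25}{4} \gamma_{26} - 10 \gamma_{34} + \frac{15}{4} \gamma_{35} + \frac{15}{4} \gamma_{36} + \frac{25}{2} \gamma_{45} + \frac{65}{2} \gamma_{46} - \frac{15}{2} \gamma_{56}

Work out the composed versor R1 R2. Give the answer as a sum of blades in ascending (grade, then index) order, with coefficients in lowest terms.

Distribute over the terms of R2 (each basis-blade product reordered to ascending indices, repeated generators contracted through their squares):
R1 (-\frac{1}{2} \gamma_{1}) = \frac{1}{8} \gamma_{1} - \frac{83}{48} \gamma_{2} + \frac{4}{3} \gamma_{3} + \frac{11}{3} \gamma_{4} + \frac{7}{24} \gamma_{5} + \frac{71}{24} \gamma_{6} + \frac{5}{16} \gamma_{123} - \frac{45}{8} \gamma_{124} + \frac{5}{2} \gamma_{125} + \frac{25}{8} \gamma_{126} + 5 \gamma_{134} - \frac{15}{8} \gamma_{135} - \frac{15}{8} \gamma_{136} - \frac{25}{4} \gamma_{145} - \frac{65}{4} \gamma_{146} + \frac{15}{4} \gamma_{156}
R1 (\frac{9}{4} \gamma_{2}) = -\frac{249}{32} \gamma_{1} - \frac{9}{16} \gamma_{2} + \frac{45}{32} \gamma_{3} - \frac{405}{16} \gamma_{4} + \frac{45}{4} \gamma_{5} + \frac{225}{16} \gamma_{6} - 6 \gamma_{123} - \frac{33}{2} \gamma_{124} - \frac{21}{16} \gamma_{125} - \frac{213}{16} \gamma_{126} - \frac{45}{2} \gamma_{234} + \frac{135}{16} \gamma_{235} + \frac{135}{16} \gamma_{236} + \frac{225}{8} \gamma_{245} + \frac{585}{8} \gamma_{246} - \frac{135}{8} \gamma_{256}
R1 (\frac{3}{4} \gamma_{3}) = -2 \gamma_{1} + \frac{15}{32} \gamma_{2} - \frac{3}{16} \gamma_{3} - \frac{15}{2} \gamma_{4} + \frac{45}{16} \gamma_{5} + \frac{45}{16} \gamma_{6} - \frac{83}{32} \gamma_{123} - \frac{11}{2} \gamma_{134} - \frac{7}{16} \gamma_{135} - \frac{71}{16} \gamma_{136} - \frac{135}{16} \gamma_{234} + \frac{15}{4} \gamma_{235} + \frac{75}{16} \gamma_{236} + \frac{75}{8} \gamma_{345} + \frac{195}{8} \gamma_{346} - \frac{45}{8} \gamma_{356}
R1 (-\frac{1}{3} \gamma_{4}) = \frac{22}{9} \gamma_{1} + \frac{15}{4} \gamma_{2} - \frac{10}{3} \gamma_{3} + \frac{1}{12} \gamma_{4} - \frac{25}{6} \gamma_{5} - \frac{65}{6} \gamma_{6} + \frac{83}{72} \gamma_{124} - \frac{8}{9} \gamma_{134} + \frac{7}{36} \gamma_{145} + \frac{71}{36} \gamma_{146} + \frac{5}{24} \gamma_{234} - \frac{5}{3} \gamma_{245} - \frac{25}{12} \gamma_{246} + \frac{5}{4} \gamma_{345} + \frac{5}{4} \gamma_{346} + \frac{5}{2} \gamma_{456}
R1 (-\frac{2}{3} \gamma_{5}) = \frac{7}{18} \gamma_{1} - \frac{10}{3} \gamma_{2} + \frac{5}{2} \gamma_{3} + \frac{25}{3} \gamma_{4} + \frac{1}{6} \gamma_{5} + 5 \gamma_{6} + \frac{83}{36} \gamma_{125} - \frac{16}{9} \gamma_{135} - \frac{44}{9} \gamma_{145} + \frac{71}{18} \gamma_{156} + \frac{5}{12} \gamma_{235} - \frac{15}{2} \gamma_{245} - \frac{25}{6} \gamma_{256} + \frac{20}{3} \gamma_{345} + \frac{5}{2} \gamma_{356} + \frac{65}{3} \gamma_{456}
R1 (-\frac{2}{5} \gamma_{6}) = \frac{71}{30} \gamma_{1} - \frac{5}{2} \gamma_{2} + \frac{3}{2} \gamma_{3} + 13 \gamma_{4} - 3 \gamma_{5} + \frac{1}{10} \gamma_{6} + \frac{83}{60} \gamma_{126} - \frac{16}{15} \gamma_{136} - \frac{44}{15} \gamma_{146} - \frac{7}{30} \gamma_{156} + \frac{1}{4} \gamma_{236} - \frac{9}{2} \gamma_{246} + 2 \gamma_{256} + 4 \gamma_{346} - \frac{3}{2} \gamma_{356} - 5 \gamma_{456}
Summing the partial products and collecting blades:
Answer: -\frac{713}{160} \gamma_{1} - \frac{125}{32} \gamma_{2} + \frac{103}{32} \gamma_{3} - \frac{371}{48} \gamma_{4} + \frac{353}{48} \gamma_{5} + \frac{141}{10} \gamma_{6} - \frac{265}{32} \gamma_{123} - \frac{755}{36} \gamma_{124} + \frac{503}{144} \gamma_{125} - \frac{2113}{240} \gamma_{126} - \frac{25}{18} \gamma_{134} - \frac{589}{144} \gamma_{135} - \frac{1771}{240} \gamma_{136} - \frac{197}{18} \gamma_{145} - \frac{1549}{90} \gamma_{146} + \frac{1343}{180} \gamma_{156} - \frac{1475}{48} \gamma_{234} + \frac{605}{48} \gamma_{235} + \frac{107}{8} \gamma_{236} + \frac{455}{24} \gamma_{245} + \frac{1597}{24} \gamma_{246} - \frac{457}{24} \gamma_{256} + \frac{415}{24} \gamma_{345} + \frac{237}{8} \gamma_{346} - \frac{37}{8} \gamma_{356} + \frac{115}{6} \gamma_{456}


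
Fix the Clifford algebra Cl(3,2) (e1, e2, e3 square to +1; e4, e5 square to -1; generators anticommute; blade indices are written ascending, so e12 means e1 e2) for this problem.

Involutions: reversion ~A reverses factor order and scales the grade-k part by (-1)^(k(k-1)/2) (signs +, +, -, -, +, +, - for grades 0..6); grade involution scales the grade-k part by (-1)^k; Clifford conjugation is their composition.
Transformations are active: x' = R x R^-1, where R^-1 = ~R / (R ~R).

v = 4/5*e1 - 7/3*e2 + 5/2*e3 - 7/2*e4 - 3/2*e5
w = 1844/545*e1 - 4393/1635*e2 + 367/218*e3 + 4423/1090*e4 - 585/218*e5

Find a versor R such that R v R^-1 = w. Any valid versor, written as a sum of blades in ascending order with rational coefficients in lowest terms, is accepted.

Equal squares first: v^2 = w^2 = -1949/900. Then v + w = 456/109*e1 - 2736/545*e2 + 456/109*e3 + 304/545*e4 - 456/109*e5 is a versor taking v to w, provided it is invertible.
Answer: 456/109*e1 - 2736/545*e2 + 456/109*e3 + 304/545*e4 - 456/109*e5


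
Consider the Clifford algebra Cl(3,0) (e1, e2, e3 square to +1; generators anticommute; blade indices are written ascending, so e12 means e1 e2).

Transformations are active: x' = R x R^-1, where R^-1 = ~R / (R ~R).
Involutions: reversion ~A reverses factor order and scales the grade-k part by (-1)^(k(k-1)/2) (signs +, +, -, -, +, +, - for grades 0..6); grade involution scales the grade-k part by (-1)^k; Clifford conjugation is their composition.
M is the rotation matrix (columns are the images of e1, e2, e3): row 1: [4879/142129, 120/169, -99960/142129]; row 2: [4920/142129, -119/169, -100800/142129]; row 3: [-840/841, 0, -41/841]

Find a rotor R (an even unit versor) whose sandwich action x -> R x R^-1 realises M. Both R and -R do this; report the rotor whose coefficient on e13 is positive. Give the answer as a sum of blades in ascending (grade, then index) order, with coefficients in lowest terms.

Method: write R = a + b12*e12 + b13*e13 + b23*e23 with a^2 + b12^2 + b13^2 + b23^2 = 1 (so R^-1 = ~R). Expanding the columns R e_j ~R gives tr M = 4a^2 - 1 and, from the antisymmetric part, M21 - M12 = -4a*b12, M13 - M31 = 4a*b13, M32 - M23 = -4a*b23.
Here tr M = -102129/142129, so a^2 = (1 + tr M)/4 = 10000/142129 and a = ±100/377. Taking a = 100/377: M21 - M12 = -96000/142129, M13 - M31 = 42000/142129, M32 - M23 = 100800/142129, giving b12 = 240/377, b13 = 105/377, b23 = -252/377, i.e. R = 100/377 + 240/377*e12 + 105/377*e13 - 252/377*e23.
Its e13 coefficient is already positive.
Answer: 100/377 + 240/377*e12 + 105/377*e13 - 252/377*e23. Sheet selection: the two-to-one cover makes ±R indistinguishable at the matrix level (trace -102129/142129), so uniqueness comes from the required sign on e13.


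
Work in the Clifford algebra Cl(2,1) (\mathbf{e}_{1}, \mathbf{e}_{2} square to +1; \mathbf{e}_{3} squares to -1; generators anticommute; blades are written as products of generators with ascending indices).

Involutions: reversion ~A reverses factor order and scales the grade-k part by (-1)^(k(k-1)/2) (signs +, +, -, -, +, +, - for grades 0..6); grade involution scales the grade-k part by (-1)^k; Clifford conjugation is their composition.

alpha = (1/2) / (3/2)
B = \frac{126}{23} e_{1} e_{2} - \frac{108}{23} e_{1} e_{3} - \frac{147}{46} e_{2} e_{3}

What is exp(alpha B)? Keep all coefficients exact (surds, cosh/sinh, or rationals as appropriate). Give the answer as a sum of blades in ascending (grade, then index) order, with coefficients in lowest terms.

B^2 term by term: the squares give (\frac{126}{23})^2*(e_{1} e_{2})^2 + (-\frac{108}{23})^2*(e_{1} e_{3})^2 + (-\frac{147}{46})^2*(e_{2} e_{3})^2 = \frac{15876}{529}*(-1) + \frac{11664}{529}*(+1) + \frac{21609}{2116}*(+1) = \frac{9}{4} (each basis 2-blade squares to minus the product of its generators' squares); cross terms between blades sharing an index anticommute and cancel. So B^2 = \frac{9}{4}.
B^2 = \frac{9}{4} — the series telescopes hyperbolically here: l = \frac{3}{2}, alpha*l = \frac{1}{2}, so exp(alpha B) = cosh(\frac{1}{2}) + (sinh(\frac{1}{2})/(\frac{3}{2}))*B = \cosh{\left(\frac{1}{2} \right)} + (\frac{2 \sinh{\left(\frac{1}{2} \right)}}{3})*B.
Answer: \cosh{\left(\frac{1}{2} \right)} + \frac{84 \sinh{\left(\frac{1}{2} \right)}}{23} e_{1} e_{2} - \frac{72 \sinh{\left(\frac{1}{2} \right)}}{23} e_{1} e_{3} - \frac{49 \sinh{\left(\frac{1}{2} \right)}}{23} e_{2} e_{3}


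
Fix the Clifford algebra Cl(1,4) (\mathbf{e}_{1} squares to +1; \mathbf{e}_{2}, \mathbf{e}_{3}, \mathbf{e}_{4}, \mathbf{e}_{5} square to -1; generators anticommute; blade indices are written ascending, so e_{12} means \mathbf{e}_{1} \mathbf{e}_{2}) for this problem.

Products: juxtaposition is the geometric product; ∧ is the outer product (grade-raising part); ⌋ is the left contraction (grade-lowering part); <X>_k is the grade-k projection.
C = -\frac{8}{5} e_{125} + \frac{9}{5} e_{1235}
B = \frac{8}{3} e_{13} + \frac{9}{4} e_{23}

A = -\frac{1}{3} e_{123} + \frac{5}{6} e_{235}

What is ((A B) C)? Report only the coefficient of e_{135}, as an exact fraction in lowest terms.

step 1: \frac{3}{4} e_{1} + \frac{8}{9} e_{2} - \frac{15}{8} e_{5} - \frac{20}{9} e_{125}
step 2: -\frac{32}{9} - 4 e_{3} - 3 e_{12} - \frac{64}{45} e_{15} - \frac{6}{5} e_{25} - \frac{27}{8} e_{123} + \frac{8}{5} e_{135} + \frac{27}{20} e_{235}
Answer: \frac{8}{5}


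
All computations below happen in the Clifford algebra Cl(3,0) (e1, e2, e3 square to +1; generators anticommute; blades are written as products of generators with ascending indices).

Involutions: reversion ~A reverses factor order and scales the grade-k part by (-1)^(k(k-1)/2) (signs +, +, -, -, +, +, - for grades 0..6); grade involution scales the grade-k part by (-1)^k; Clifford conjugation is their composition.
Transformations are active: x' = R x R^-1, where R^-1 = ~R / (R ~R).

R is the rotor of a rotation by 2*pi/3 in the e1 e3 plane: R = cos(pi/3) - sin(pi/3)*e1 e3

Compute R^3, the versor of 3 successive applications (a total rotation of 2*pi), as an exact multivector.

Rotor phase runs at HALF the rotation angle; powers of one rotor simply add phase, so after 3 steps in e1 e3 the phase is 3*pi/3 = pi and R^3 = cos(pi) - sin(pi)*e1 e3.
cos(pi) = -1 and sin(pi) = 0, so R^3 = -1. The total rotation 2*pi is 1 full turn, so every vector returns to itself, yet the rotor is -1, on the OTHER sheet of the double cover (an odd number of 2*pi turns).
Answer: -1


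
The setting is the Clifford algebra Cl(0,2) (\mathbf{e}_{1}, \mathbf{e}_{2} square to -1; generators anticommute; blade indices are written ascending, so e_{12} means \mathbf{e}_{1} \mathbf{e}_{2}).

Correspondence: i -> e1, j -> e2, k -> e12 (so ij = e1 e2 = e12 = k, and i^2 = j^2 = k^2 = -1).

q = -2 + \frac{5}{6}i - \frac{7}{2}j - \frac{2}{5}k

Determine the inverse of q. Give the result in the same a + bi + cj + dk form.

In blades: q = -2 + \frac{5}{6} e_{1} - \frac{7}{2} e_{2} - \frac{2}{5} e_{12}.
With qbar = -2 - \frac{5}{6} e_{1} + \frac{7}{2} e_{2} + \frac{2}{5} e_{12} (scalar fixed, mapped units negated), q qbar = \frac{7697}{450} (the sum of squared coefficients), so q^-1 = qbar / (\frac{7697}{450}) = -\frac{900}{7697} - \frac{375}{7697} e_{1} + \frac{1575}{7697} e_{2} + \frac{180}{7697} e_{12}; translating back:
Answer: -\frac{900}{7697} - \frac{375}{7697}i + \frac{1575}{7697}j + \frac{180}{7697}k


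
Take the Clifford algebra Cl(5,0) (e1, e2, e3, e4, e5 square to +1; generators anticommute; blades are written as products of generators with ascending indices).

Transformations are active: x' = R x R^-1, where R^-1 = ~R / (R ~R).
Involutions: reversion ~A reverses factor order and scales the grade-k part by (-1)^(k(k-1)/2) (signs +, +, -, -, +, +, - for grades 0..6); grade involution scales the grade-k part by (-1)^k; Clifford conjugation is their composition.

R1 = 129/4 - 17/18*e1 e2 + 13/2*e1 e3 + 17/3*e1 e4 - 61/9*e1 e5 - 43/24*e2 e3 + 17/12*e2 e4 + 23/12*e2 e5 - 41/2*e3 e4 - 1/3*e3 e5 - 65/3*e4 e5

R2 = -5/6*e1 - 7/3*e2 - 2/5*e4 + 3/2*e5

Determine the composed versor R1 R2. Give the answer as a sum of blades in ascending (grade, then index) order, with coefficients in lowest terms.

Distribute over the terms of R2 (each basis-blade product reordered to ascending indices, repeated generators contracted through their squares):
R1 (-5/6*e1) = -215/8*e1 - 85/108*e2 + 65/12*e3 + 85/18*e4 - 305/54*e5 + 215/144*e1 e2 e3 - 85/72*e1 e2 e4 - 115/72*e1 e2 e5 + 205/12*e1 e3 e4 + 5/18*e1 e3 e5 + 325/18*e1 e4 e5
R1 (-7/3*e2) = 119/54*e1 - 301/4*e2 - 301/72*e3 + 119/36*e4 + 161/36*e5 + 91/6*e1 e2 e3 + 119/9*e1 e2 e4 - 427/27*e1 e2 e5 + 287/6*e2 e3 e4 + 7/9*e2 e3 e5 + 455/9*e2 e4 e5
R1 (-2/5*e4) = -34/15*e1 - 17/30*e2 + 41/5*e3 - 129/10*e4 - 26/3*e5 + 17/45*e1 e2 e4 - 13/5*e1 e3 e4 - 122/45*e1 e4 e5 + 43/60*e2 e3 e4 + 23/30*e2 e4 e5 - 2/15*e3 e4 e5
R1 (3/2*e5) = -61/6*e1 + 23/8*e2 - 1/2*e3 - 65/2*e4 + 387/8*e5 - 17/12*e1 e2 e5 + 39/4*e1 e3 e5 + 17/2*e1 e4 e5 - 43/16*e2 e3 e5 + 17/8*e2 e4 e5 - 123/4*e3 e4 e5
Summing the partial products and collecting blades:
Answer: -40073/1080*e1 - 79627/1080*e2 + 3217/360*e3 - 6727/180*e4 + 8323/216*e5 + 2399/144*e1 e2 e3 + 4471/360*e1 e2 e4 - 4067/216*e1 e2 e5 + 869/60*e1 e3 e4 + 361/36*e1 e3 e5 + 1073/45*e1 e4 e5 + 971/20*e2 e3 e4 - 275/144*e2 e3 e5 + 19241/360*e2 e4 e5 - 1853/60*e3 e4 e5


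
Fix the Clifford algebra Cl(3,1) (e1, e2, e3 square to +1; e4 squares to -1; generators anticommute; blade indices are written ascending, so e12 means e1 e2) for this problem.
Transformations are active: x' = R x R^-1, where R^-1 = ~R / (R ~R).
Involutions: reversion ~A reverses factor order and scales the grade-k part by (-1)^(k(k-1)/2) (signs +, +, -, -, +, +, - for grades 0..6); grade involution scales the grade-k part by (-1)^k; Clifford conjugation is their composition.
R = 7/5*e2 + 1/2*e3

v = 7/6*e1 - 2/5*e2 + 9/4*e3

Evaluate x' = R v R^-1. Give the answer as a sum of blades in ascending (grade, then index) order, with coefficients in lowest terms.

~R = 7/5*e2 + 1/2*e3, and R ~R = 221/100, so R^-1 = ~R / (221/100).
R v = 113/200 - 49/30*e12 - 7/12*e13 + 67/20*e23
Answer: -7/6*e1 + 1233/1105*e2 - 1763/884*e3


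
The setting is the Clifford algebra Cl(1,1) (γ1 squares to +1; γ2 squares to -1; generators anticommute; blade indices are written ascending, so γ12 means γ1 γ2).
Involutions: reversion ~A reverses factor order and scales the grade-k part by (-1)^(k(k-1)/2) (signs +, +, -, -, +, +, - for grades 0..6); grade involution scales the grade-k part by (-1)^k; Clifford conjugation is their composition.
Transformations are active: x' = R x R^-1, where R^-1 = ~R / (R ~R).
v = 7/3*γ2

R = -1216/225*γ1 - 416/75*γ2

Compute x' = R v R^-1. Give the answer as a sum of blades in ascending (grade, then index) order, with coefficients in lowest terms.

~R = -1216/225*γ1 - 416/75*γ2, and R ~R = -78848/50625, so R^-1 = ~R / (-78848/50625).
R v = 2912/225 - 8512/675*γ12
Answer: 988/11*γ1 + 2965/33*γ2


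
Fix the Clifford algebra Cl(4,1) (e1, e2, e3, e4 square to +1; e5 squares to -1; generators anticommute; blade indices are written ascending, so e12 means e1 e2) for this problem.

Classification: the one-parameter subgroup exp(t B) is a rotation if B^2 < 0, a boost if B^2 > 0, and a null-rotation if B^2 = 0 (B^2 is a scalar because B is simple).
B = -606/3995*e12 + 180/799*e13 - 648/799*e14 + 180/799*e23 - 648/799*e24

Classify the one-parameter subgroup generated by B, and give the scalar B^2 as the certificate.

B^2 term by term: the squares give (-606/3995)^2*(e12)^2 + (180/799)^2*(e13)^2 + (-648/799)^2*(e14)^2 + (180/799)^2*(e23)^2 + (-648/799)^2*(e24)^2 = 367236/15960025*(-1) + 32400/638401*(-1) + 419904/638401*(-1) + 32400/638401*(-1) + 419904/638401*(-1) = -36/25 (each basis 2-blade squares to minus the product of its generators' squares); cross terms between blades sharing an index anticommute and cancel; the commuting (index-disjoint) pairs give grade-4 terms 2*c*c'*(blade product), which cancel blade by blade — e1234: 233280/638401 - 233280/638401 = 0 — confirming B is simple. So B^2 = -36/25.
Answer: rotation, certificate B^2 = -36/25. The invariant at work: B^2 = -36/25 is unchanged by conjugation, hence its sign classifies the subgroup whatever basis B is written in.


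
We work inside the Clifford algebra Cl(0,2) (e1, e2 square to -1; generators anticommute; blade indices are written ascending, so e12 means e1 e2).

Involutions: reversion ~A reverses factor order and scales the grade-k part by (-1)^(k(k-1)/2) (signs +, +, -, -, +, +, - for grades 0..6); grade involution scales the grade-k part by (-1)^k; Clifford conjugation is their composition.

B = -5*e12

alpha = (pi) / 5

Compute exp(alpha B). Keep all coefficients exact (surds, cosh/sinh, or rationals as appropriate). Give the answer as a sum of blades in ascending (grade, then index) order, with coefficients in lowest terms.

B^2 = (-5)^2*(e12)^2 = 25*(-1) = -25 (a basis 2-blade squares to minus the product of its generators' squares).
B^2 = -25 — B^2 < 0, so the exponential closes trigonometrically: l = 5, alpha*l = pi, so exp(alpha B) = cos(pi) + (sin(pi)/5)*B = -1 + (0)*B.
Answer: -1


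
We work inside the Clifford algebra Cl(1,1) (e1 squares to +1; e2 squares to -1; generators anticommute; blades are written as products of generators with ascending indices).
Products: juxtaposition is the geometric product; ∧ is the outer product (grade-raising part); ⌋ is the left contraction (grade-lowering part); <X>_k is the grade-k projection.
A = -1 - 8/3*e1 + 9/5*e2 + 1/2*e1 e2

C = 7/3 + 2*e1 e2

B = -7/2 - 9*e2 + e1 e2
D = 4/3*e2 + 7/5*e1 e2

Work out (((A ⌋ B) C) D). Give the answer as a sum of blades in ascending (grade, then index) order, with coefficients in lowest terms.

step 1: 101/5 + 9/5*e1 + 19/3*e2 - e1 e2
step 2: 677/15 + 253/15*e1 + 827/45*e2 + 571/15*e1 e2
step 3: 19433/675 - 1877/75*e1 + 18853/225*e2 + 19277/225*e1 e2
Answer: 19433/675 - 1877/75*e1 + 18853/225*e2 + 19277/225*e1 e2


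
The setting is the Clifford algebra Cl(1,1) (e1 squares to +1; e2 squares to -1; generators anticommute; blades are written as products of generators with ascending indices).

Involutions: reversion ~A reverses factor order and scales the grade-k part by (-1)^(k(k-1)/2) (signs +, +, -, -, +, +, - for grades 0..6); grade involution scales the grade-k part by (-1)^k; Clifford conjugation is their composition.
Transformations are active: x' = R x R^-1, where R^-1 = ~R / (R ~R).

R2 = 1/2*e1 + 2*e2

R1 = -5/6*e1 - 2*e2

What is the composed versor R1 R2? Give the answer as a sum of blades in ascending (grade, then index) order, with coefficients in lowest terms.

Distribute over the terms of R1 (each basis-blade product reordered to ascending indices, repeated generators contracted through their squares):
(-5/6*e1) R2 = -5/12 - 5/3*e1 e2
(-2*e2) R2 = 4 + e1 e2
Summing the partial products and collecting blades:
Answer: 43/12 - 2/3*e1 e2


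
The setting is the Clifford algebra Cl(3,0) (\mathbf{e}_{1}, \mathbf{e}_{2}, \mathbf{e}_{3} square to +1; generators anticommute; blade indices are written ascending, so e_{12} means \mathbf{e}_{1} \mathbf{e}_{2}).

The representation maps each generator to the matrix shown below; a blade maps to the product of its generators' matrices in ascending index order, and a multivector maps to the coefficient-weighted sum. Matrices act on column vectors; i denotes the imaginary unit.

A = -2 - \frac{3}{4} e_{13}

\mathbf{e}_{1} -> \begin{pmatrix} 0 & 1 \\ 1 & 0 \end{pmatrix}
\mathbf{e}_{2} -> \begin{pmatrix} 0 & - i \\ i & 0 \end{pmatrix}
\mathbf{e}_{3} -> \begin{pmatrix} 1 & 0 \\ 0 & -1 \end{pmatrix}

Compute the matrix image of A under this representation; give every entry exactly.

Bivector images (products of the table entries): rho(e_{13}) = rho(\mathbf{e}_{1})rho(\mathbf{e}_{3}) = \begin{pmatrix} 0 & -1 \\ 1 & 0 \end{pmatrix}.
M = (-2)*1 + (-\frac{3}{4})*rho(e_{13}), summed entrywise (1 is the identity matrix):
Answer: \begin{pmatrix} -2 & \frac{3}{4} \\ - \frac{3}{4} & -2 \end{pmatrix}


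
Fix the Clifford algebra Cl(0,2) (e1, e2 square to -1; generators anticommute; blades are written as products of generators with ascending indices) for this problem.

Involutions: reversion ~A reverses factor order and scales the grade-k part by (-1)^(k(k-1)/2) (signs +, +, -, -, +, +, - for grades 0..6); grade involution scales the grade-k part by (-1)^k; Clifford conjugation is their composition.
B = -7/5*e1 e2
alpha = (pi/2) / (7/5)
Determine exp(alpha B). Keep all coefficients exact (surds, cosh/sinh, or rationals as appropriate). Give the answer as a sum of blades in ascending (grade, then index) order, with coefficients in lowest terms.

B^2 = (-7/5)^2*(e1 e2)^2 = 49/25*(-1) = -49/25 (a basis 2-blade squares to minus the product of its generators' squares).
B^2 = -49/25 — B^2 < 0, so the exponential closes trigonometrically: l = 7/5, alpha*l = pi/2, so exp(alpha B) = cos(pi/2) + (sin(pi/2)/(7/5))*B = 0 + (5/7)*B.
Answer: -e1 e2


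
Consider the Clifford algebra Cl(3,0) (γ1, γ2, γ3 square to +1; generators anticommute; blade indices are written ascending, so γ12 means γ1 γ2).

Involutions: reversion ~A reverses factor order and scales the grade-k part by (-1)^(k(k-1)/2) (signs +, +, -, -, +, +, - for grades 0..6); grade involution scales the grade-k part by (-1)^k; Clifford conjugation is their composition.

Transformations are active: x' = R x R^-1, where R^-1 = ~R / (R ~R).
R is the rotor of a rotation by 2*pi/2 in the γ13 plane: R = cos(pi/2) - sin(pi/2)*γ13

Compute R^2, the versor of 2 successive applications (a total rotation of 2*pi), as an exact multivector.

Because a rotor carries half the rotation angle, composing 2 copies of this γ13-plane rotor multiplies the phase: 2*(pi/2) = pi, hence R^2 = cos(pi) - sin(pi)*γ13.
cos(pi) = -1 and sin(pi) = 0, so R^2 = -1. The total rotation 2*pi is 1 full turn, so every vector returns to itself, yet the rotor is -1, on the OTHER sheet of the double cover (an odd number of 2*pi turns).
Answer: -1


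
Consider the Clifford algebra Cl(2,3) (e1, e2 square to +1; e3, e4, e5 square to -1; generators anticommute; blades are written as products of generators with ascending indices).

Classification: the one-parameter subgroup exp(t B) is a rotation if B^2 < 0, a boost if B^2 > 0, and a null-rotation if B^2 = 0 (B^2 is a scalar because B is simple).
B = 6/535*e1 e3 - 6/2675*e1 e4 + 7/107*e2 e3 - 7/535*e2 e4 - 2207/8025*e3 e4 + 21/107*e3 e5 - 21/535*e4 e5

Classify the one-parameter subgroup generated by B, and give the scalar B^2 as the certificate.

B^2 term by term: the squares give (6/535)^2*(e1 e3)^2 + (-6/2675)^2*(e1 e4)^2 + (7/107)^2*(e2 e3)^2 + (-7/535)^2*(e2 e4)^2 + (-2207/8025)^2*(e3 e4)^2 + (21/107)^2*(e3 e5)^2 + (-21/535)^2*(e4 e5)^2 = 36/286225*(+1) + 36/7155625*(+1) + 49/11449*(+1) + 49/286225*(+1) + 4870849/64400625*(-1) + 441/11449*(-1) + 441/286225*(-1) = -1/9 (each basis 2-blade squares to minus the product of its generators' squares); cross terms between blades sharing an index anticommute and cancel; the commuting (index-disjoint) pairs give grade-4 terms 2*c*c'*(blade product), which cancel blade by blade — e1 e2 e3 e4: 84/286225 - 84/286225 = 0; e1 e3 e4 e5: -252/286225 + 252/286225 = 0; e2 e3 e4 e5: -294/57245 + 294/57245 = 0 — confirming B is simple. So B^2 = -1/9.
Answer: rotation, certificate B^2 = -1/9. Key observation: B^2 = -1/9 is a conjugation invariant, so its sign decides the class regardless of the surface form of B.


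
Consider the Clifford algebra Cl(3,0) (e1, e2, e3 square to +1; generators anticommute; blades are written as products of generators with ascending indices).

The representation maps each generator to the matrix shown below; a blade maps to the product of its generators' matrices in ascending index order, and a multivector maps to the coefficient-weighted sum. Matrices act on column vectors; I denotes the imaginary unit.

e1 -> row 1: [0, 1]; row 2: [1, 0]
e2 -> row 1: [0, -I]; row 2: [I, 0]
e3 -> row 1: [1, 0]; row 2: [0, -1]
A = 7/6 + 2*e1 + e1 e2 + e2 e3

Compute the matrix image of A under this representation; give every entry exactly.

Bivector images (products of the table entries): rho(e1 e2) = rho(e1)rho(e2) = row 1: [I, 0]; row 2: [0, -I]; rho(e2 e3) = rho(e2)rho(e3) = row 1: [0, I]; row 2: [I, 0].
M = (7/6)*1 + (2)*rho(e1) + (1)*rho(e1 e2) + (1)*rho(e2 e3), summed entrywise (1 is the identity matrix):
Answer: row 1: [7/6 + I, 2 + I]; row 2: [2 + I, 7/6 - I]


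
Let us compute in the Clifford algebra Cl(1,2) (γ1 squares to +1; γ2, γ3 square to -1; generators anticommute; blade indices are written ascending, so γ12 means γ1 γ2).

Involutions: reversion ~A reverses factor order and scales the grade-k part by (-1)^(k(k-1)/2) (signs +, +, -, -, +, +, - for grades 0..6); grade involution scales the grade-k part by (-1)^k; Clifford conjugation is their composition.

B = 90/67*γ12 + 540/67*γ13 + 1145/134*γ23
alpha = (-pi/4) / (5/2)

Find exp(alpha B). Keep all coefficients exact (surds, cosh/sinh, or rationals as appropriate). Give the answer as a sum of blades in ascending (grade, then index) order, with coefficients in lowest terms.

B^2 term by term: the squares give (90/67)^2*(γ12)^2 + (540/67)^2*(γ13)^2 + (1145/134)^2*(γ23)^2 = 8100/4489*(+1) + 291600/4489*(+1) + 1311025/17956*(-1) = -25/4 (each basis 2-blade squares to minus the product of its generators' squares); cross terms between blades sharing an index anticommute and cancel. So B^2 = -25/4.
B^2 = -25/4 — circular case — the even/odd split gives cos and sin: l = 5/2, alpha*l = -pi/4, so exp(alpha B) = cos(-pi/4) + (sin(-pi/4)/(5/2))*B = sqrt(2)/2 + (-sqrt(2)/5)*B.
Answer: sqrt(2)/2 - 18*sqrt(2)/67*γ12 - 108*sqrt(2)/67*γ13 - 229*sqrt(2)/134*γ23


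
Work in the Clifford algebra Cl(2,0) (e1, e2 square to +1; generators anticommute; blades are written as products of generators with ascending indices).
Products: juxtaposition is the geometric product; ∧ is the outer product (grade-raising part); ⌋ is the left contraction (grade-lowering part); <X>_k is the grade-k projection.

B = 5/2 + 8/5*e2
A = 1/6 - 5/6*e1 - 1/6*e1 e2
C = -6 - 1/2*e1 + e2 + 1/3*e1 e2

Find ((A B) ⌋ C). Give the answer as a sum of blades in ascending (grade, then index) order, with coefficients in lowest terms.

step 1: 5/12 - 47/20*e1 + 4/15*e2 - 7/4*e1 e2
step 2: -19/40 - 107/360*e1 - 11/30*e2 + 5/36*e1 e2
Answer: -19/40 - 107/360*e1 - 11/30*e2 + 5/36*e1 e2


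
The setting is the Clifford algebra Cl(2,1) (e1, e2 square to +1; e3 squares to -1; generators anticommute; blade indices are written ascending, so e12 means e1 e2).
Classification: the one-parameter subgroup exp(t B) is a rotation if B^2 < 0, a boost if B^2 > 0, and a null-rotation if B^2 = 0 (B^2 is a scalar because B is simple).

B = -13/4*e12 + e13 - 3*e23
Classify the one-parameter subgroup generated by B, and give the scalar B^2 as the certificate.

B^2 term by term: the squares give (-13/4)^2*(e12)^2 + (1)^2*(e13)^2 + (-3)^2*(e23)^2 = 169/16*(-1) + 1*(+1) + 9*(+1) = -9/16 (each basis 2-blade squares to minus the product of its generators' squares); cross terms between blades sharing an index anticommute and cancel. So B^2 = -9/16.
Answer: rotation, certificate B^2 = -9/16. Key observation: B^2 = -9/16 is a conjugation invariant, so its sign decides the class regardless of the surface form of B.


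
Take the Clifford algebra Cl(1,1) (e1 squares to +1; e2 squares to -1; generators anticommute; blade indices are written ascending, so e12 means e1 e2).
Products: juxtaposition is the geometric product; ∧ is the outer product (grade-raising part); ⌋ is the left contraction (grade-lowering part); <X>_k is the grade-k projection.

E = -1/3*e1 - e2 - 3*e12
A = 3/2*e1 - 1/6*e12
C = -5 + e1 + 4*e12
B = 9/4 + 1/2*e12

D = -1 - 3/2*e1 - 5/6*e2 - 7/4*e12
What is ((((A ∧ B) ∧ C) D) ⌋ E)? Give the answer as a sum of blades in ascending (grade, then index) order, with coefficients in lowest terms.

step 1: 27/8*e1 - 3/8*e12
step 2: -135/8*e1 + 15/8*e12
step 3: 705/32 + 295/16*e1 + 1035/32*e2 + 195/16*e12
step 4: -995/96 - 835/8*e1 - 2475/32*e2 - 2115/32*e12
Answer: -995/96 - 835/8*e1 - 2475/32*e2 - 2115/32*e12


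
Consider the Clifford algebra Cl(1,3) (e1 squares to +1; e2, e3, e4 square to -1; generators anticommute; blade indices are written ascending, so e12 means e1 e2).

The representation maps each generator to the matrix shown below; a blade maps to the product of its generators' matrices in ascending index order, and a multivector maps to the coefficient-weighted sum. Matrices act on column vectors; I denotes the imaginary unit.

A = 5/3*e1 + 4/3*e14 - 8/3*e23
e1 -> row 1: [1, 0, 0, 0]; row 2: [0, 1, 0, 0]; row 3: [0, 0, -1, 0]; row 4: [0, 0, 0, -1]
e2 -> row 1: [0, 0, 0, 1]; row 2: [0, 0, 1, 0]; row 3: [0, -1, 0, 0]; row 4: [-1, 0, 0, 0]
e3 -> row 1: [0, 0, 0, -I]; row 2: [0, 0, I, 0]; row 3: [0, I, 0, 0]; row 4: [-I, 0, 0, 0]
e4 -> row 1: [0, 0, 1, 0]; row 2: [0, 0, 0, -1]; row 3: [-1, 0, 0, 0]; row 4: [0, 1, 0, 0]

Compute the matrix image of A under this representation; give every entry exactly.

Bivector images (products of the table entries): rho(e14) = rho(e1)rho(e4) = row 1: [0, 0, 1, 0]; row 2: [0, 0, 0, -1]; row 3: [1, 0, 0, 0]; row 4: [0, -1, 0, 0]; rho(e23) = rho(e2)rho(e3) = row 1: [-I, 0, 0, 0]; row 2: [0, I, 0, 0]; row 3: [0, 0, -I, 0]; row 4: [0, 0, 0, I].
M = (5/3)*rho(e1) + (4/3)*rho(e14) + (-8/3)*rho(e23), summed entrywise:
Answer: row 1: [5/3 + 8*I/3, 0, 4/3, 0]; row 2: [0, 5/3 - 8*I/3, 0, -4/3]; row 3: [4/3, 0, -5/3 + 8*I/3, 0]; row 4: [0, -4/3, 0, -5/3 - 8*I/3]


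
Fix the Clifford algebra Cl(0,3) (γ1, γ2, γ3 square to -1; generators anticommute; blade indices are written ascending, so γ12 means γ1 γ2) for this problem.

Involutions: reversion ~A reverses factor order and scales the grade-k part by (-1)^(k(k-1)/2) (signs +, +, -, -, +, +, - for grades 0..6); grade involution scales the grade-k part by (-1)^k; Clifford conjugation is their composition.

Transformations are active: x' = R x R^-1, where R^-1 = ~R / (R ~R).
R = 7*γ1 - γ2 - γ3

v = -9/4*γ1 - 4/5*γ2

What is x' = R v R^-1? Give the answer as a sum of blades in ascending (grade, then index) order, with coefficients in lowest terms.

~R = 7*γ1 - γ2 - γ3, and R ~R = -51, so R^-1 = ~R / (-51).
R v = 299/20 - 157/20*γ12 - 9/4*γ13 - 4/5*γ23
Answer: -1891/1020*γ1 + 707/510*γ2 + 299/510*γ3
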